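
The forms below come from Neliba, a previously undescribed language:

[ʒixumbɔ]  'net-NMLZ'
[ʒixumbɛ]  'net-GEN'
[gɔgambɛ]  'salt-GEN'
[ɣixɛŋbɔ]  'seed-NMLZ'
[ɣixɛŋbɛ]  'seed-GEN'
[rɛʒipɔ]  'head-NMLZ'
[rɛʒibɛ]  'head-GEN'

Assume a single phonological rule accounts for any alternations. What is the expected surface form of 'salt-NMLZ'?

[gɔgambɔ]

The NMLZ morpheme has two allomorphs, [-bɔ] and [-pɔ].
The GEN suffix, which begins with [b], is invariant after every stem; so [b] is not altered by any rule here.
So the underlying form is /-pɔ/, and voiceless stops become voiced after a nasal.
After 'salt', which ends in a nasal, the suffix surfaces as [-bɔ], giving [gɔgambɔ].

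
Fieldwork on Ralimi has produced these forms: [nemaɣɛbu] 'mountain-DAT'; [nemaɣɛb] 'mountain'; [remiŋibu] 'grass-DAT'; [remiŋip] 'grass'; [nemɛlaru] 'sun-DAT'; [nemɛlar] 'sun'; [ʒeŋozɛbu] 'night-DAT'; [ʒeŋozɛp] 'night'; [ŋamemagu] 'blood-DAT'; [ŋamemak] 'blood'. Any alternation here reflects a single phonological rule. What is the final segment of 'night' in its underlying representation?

/p/

'night' shows [b] ~ [p] at the end of the stem ([ʒeŋozɛbu] vs [ʒeŋozɛp]).
But 'mountain' keeps [b] in both environments ([nemaɣɛbu], [nemaɣɛb]), so there is no rule changing /b/ to [p] in isolation.
So /p/ is underlying, and a rule of intervocalic voicing — voiceless stops become voiced between vowels — gives [b].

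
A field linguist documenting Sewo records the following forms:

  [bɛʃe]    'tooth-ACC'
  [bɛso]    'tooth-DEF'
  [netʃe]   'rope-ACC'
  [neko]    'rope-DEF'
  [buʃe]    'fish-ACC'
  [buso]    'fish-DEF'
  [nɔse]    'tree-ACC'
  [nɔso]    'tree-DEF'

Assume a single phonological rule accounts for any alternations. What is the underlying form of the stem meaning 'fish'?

/buʃ/

The root 'fish' surfaces as [buʃe] and [buso], with a stem-final [ʃ] ~ [s] alternation.
Compare 'tree', with invariant [s] in [nɔse] and [nɔso]: an analysis with underlying /s/ and a rule producing [ʃ] before the ACC suffix would wrongly predict alternation here too.
Therefore /ʃ/ is basic and [s] is derived by depalatalization (palato-alveolar /tʃ/ and /ʃ/ become [k] and [s] when no front vowel follows).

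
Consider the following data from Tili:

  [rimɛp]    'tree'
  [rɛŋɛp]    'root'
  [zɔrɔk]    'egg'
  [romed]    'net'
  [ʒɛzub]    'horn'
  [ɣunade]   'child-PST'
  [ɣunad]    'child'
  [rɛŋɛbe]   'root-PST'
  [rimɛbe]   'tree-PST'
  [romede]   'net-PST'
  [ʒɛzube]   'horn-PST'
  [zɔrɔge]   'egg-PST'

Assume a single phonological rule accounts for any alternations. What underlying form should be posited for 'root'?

/rɛŋɛp/

The stem for 'root' ends in [p] in [rɛŋɛp] but [b] in [rɛŋɛbe].
Compare 'horn', with invariant [b] in [ʒɛzub] and [ʒɛzube]: an analysis with underlying /b/ and a rule producing [p] in isolation would wrongly predict alternation here too.
The underlying segment must be /p/; voiceless stops become voiced between vowels, yielding [b] there.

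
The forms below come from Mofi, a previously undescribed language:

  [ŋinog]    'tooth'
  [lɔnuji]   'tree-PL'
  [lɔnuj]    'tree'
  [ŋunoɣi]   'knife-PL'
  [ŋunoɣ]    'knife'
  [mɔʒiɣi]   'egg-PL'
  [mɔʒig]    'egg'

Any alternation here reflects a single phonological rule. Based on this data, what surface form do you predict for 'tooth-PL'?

'egg' shows [ɣ] ~ [g] at the end of the stem ([mɔʒiɣi] vs [mɔʒig]).
Compare 'knife', with invariant [ɣ] in [ŋunoɣi] and [ŋunoɣ]: an analysis with underlying /ɣ/ and a rule producing [g] in isolation would wrongly predict alternation here too.
The alternation reflects intervocalic spirantization: voiced stops become fricatives between vowels. /g/ is underlying.
From [ŋinog] the stem 'tooth' is /ŋinog/; between vowels this yields [ŋinoɣi].

[ŋinoɣi]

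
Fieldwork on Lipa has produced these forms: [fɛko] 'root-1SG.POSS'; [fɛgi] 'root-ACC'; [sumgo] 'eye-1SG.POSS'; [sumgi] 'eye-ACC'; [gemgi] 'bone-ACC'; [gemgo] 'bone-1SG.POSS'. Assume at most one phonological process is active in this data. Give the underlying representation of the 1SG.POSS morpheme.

/-ko/

The 1SG.POSS suffix surfaces as [-go] and [-ko], depending on the final segment of the stem.
The ACC suffix, which begins with [g], is invariant after every stem; so [g] is not altered by any rule here.
The 1SG.POSS suffix is therefore /-ko/ underlyingly, with post-nasal voicing: voiceless stops become voiced after a nasal.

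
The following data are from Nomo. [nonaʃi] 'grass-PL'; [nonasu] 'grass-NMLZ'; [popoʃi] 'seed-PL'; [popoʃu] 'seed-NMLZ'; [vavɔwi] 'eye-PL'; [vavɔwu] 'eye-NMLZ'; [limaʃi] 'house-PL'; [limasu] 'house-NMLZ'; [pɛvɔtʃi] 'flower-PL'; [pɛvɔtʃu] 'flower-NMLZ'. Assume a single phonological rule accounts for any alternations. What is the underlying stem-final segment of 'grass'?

/s/

The root 'grass' surfaces as [nonaʃi] and [nonasu], with a stem-final [ʃ] ~ [s] alternation.
The stem 'seed' ([popoʃi], [popoʃu]) shows [ʃ] unchanged in both environments, so [ʃ] cannot be basic with [s] derived before the NMLZ suffix.
Therefore /s/ is basic and [ʃ] is derived by palatalization before a front vowel (/s/ becomes palato-alveolar [ʃ] before a front vowel).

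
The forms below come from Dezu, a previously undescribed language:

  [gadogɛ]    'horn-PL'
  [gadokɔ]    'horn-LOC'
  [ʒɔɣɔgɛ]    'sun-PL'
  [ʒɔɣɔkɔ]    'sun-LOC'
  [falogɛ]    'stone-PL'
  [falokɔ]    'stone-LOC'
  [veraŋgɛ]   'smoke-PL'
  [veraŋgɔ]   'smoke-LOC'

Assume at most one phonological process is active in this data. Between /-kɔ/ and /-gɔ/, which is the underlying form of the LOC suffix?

/-kɔ/

The LOC morpheme has two allomorphs, [-gɔ] and [-kɔ].
By contrast the PL suffix keeps its initial [g] throughout — that segment must be underlying.
So the underlying form is /-kɔ/, and voiceless stops become voiced after a nasal.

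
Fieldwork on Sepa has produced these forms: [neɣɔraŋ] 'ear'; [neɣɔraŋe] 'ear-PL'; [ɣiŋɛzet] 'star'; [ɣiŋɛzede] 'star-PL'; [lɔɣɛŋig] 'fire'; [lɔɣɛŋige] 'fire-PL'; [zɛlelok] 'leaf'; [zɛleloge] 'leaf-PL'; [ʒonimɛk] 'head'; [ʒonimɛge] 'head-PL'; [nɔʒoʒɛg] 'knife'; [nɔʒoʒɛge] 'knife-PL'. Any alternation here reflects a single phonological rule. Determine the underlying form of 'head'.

The root 'head' surfaces as [ʒonimɛk] and [ʒonimɛge], with a stem-final [k] ~ [g] alternation.
But 'knife' keeps [g] in both environments ([nɔʒoʒɛg], [nɔʒoʒɛge]), so there is no rule changing /g/ to [k] in isolation.
The alternation reflects intervocalic voicing: voiceless stops become voiced between vowels. /k/ is underlying.
Hence 'head' is /ʒonimɛk/ underlyingly.

/ʒonimɛk/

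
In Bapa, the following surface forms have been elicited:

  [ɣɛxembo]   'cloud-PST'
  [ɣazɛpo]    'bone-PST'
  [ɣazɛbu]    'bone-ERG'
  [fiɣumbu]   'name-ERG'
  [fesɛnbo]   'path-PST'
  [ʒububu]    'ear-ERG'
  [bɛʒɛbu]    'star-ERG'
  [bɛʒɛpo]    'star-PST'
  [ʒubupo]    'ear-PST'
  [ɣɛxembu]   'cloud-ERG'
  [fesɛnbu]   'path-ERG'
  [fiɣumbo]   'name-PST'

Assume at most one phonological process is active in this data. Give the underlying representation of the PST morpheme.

/-po/

The PST morpheme has two allomorphs, [-bo] and [-po].
By contrast the ERG suffix keeps its initial [b] throughout — that segment must be underlying.
So the underlying form is /-po/, and voiceless stops become voiced after a nasal.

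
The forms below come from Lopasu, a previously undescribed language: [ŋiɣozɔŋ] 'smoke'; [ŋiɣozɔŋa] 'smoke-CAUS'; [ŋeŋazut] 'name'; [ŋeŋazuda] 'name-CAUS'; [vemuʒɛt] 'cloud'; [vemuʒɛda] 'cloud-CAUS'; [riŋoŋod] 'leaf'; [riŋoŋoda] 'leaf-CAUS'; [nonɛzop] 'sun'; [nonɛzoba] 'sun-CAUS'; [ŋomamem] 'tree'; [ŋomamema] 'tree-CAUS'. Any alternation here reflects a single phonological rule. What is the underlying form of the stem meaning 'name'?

The stem for 'name' ends in [t] in [ŋeŋazut] but [d] in [ŋeŋazuda].
If /d/ were underlying and a rule turned it into [t] in isolation, 'leaf' would also alternate; but it has [d] in both [riŋoŋod] and [riŋoŋoda].
So /t/ is underlying, and a rule of intervocalic voicing — voiceless stops become voiced between vowels — gives [d].
So 'name' = /ŋeŋazut/.

/ŋeŋazut/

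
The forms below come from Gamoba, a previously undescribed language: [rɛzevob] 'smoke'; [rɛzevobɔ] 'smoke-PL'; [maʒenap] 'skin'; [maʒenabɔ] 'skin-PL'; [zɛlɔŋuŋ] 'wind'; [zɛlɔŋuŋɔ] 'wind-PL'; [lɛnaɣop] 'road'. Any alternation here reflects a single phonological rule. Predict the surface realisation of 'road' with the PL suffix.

The stem for 'skin' ends in [p] in [maʒenap] but [b] in [maʒenabɔ].
Compare 'smoke', with invariant [b] in [rɛzevob] and [rɛzevobɔ]: an analysis with underlying /b/ and a rule producing [p] in isolation would wrongly predict alternation here too.
So /p/ is underlying, and a rule of intervocalic voicing — voiceless stops become voiced between vowels — gives [b].
From [lɛnaɣop] the stem 'road' is /lɛnaɣop/; between vowels this yields [lɛnaɣobɔ].

[lɛnaɣobɔ]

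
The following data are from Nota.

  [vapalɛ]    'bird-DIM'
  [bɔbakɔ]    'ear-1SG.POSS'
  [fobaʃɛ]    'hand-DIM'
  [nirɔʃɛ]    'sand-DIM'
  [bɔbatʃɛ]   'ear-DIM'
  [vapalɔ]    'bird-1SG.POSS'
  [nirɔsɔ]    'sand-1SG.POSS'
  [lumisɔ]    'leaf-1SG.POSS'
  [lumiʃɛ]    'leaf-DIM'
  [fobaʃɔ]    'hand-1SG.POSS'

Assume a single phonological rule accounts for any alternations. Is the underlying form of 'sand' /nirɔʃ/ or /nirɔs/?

/nirɔs/

The stem for 'sand' ends in [ʃ] in [nirɔʃɛ] but [s] in [nirɔsɔ].
The stem 'hand' ([fobaʃɛ], [fobaʃɔ]) shows [ʃ] unchanged in both environments, so [ʃ] cannot be basic with [s] derived before the 1SG.POSS suffix.
So /s/ is underlying, and a rule of palatalization before a front vowel — /k/ and /s/ become palato-alveolar [tʃ] and [ʃ] before a front vowel — gives [ʃ].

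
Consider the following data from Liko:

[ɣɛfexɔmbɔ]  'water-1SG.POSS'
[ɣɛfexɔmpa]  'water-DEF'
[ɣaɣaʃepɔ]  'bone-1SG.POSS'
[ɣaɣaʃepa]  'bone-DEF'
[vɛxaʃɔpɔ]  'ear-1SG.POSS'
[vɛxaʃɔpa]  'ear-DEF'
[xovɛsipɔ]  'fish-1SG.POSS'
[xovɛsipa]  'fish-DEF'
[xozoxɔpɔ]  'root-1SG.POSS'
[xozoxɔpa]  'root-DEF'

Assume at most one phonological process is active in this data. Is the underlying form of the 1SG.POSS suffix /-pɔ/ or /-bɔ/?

/-bɔ/

The 1SG.POSS morpheme has two allomorphs, [-bɔ] and [-pɔ].
The DEF suffix, which begins with [p], is invariant after every stem; so [p] is not altered by any rule here.
The 1SG.POSS suffix is therefore /-bɔ/ underlyingly, with post-vocalic devoicing: voiced stops become voiceless after a vowel.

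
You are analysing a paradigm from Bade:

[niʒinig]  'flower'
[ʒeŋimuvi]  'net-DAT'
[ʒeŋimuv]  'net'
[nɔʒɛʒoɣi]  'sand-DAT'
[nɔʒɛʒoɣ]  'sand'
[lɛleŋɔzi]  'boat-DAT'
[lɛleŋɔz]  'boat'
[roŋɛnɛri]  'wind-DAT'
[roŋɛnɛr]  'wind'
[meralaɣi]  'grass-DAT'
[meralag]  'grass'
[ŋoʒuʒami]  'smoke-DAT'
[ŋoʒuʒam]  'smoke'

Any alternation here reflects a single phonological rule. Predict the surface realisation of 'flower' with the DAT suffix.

In [meralaɣi] and [meralag] the final segment of 'grass' alternates: [ɣ] ~ [g].
Compare 'sand', with invariant [ɣ] in [nɔʒɛʒoɣi] and [nɔʒɛʒoɣ]: an analysis with underlying /ɣ/ and a rule producing [g] in isolation would wrongly predict alternation here too.
So /g/ is underlying, and a rule of intervocalic spirantization — voiced stops become fricatives between vowels — gives [ɣ].
The one attested form of 'flower', [niʒinig], shows underlying /niʒinig/. Applying the same rule between vowels gives [niʒiniɣi].

[niʒiniɣi]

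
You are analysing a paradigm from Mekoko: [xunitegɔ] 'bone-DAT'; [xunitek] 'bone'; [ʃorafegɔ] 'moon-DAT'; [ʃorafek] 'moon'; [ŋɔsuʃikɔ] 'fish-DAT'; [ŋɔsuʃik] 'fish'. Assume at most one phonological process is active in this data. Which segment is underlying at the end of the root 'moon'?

'moon' shows [g] ~ [k] at the end of the stem ([ʃorafegɔ] vs [ʃorafek]).
The stem 'fish' ([ŋɔsuʃikɔ], [ŋɔsuʃik]) shows [k] unchanged in both environments, so [k] cannot be basic with [g] derived before the DAT suffix.
So /g/ is underlying, and a rule of word-final obstruent devoicing — voiced obstruents become voiceless word-finally — gives [k].

/g/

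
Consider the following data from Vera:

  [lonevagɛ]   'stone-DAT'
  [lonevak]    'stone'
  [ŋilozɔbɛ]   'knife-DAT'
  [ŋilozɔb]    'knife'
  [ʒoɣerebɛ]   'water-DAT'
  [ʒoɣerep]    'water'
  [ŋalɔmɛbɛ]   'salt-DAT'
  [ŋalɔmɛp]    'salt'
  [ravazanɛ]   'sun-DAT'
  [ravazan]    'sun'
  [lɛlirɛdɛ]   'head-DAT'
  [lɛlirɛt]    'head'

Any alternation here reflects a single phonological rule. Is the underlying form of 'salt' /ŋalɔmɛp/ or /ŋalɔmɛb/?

In [ŋalɔmɛbɛ] and [ŋalɔmɛp] the final segment of 'salt' alternates: [b] ~ [p].
But 'knife' keeps [b] in both environments ([ŋilozɔbɛ], [ŋilozɔb]), so there is no rule changing /b/ to [p] in isolation.
So /p/ is underlying, and a rule of intervocalic voicing — voiceless stops become voiced between vowels — gives [b].

/ŋalɔmɛp/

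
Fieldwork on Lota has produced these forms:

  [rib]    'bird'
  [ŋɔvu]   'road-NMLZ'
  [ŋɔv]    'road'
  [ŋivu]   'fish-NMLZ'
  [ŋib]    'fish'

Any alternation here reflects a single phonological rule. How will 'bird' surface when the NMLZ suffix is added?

The stem for 'fish' ends in [v] in [ŋivu] but [b] in [ŋib].
The stem 'road' ([ŋɔvu], [ŋɔv]) shows [v] unchanged in both environments, so [v] cannot be basic with [b] derived in isolation.
The underlying segment must be /b/; voiced stops become fricatives between vowels, yielding [v] there.
The one attested form of 'bird', [rib], shows underlying /rib/. Applying the same rule between vowels gives [rivu].

[rivu]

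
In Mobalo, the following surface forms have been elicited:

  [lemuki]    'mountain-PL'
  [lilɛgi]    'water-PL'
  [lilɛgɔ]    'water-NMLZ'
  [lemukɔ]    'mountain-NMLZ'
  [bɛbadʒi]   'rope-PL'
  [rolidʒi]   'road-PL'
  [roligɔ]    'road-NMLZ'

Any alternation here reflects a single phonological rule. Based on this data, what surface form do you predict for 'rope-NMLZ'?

The stem for 'road' ends in [dʒ] in [rolidʒi] but [g] in [roligɔ].
But 'water' keeps [g] in both environments ([lilɛgi], [lilɛgɔ]), so there is no rule changing /g/ to [dʒ] before the PL suffix.
So /dʒ/ is underlying, and a rule of depalatalization — palato-alveolar /dʒ/ becomes [g] when no front vowel follows — gives [g].
The one attested form of 'rope', [bɛbadʒi], shows underlying /bɛbadʒ/. Applying the same rule when no front vowel follows gives [bɛbagɔ].

[bɛbagɔ]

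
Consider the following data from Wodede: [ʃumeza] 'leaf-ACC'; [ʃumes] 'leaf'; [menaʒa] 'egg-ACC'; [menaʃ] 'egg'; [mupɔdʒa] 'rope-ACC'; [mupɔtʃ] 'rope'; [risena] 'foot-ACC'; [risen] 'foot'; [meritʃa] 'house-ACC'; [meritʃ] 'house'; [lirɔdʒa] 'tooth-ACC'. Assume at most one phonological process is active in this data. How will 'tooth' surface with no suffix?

[lirɔtʃ]

'rope' shows [dʒ] ~ [tʃ] at the end of the stem ([mupɔdʒa] vs [mupɔtʃ]).
If /tʃ/ were underlying and a rule turned it into [dʒ] before the ACC suffix, 'house' would also alternate; but it has [tʃ] in both [meritʃa] and [meritʃ].
The underlying segment must be /dʒ/; voiced obstruents become voiceless word-finally, yielding [tʃ] there.
The one attested form of 'tooth', [lirɔdʒa], shows underlying /lirɔdʒ/. Applying the same rule word-finally gives [lirɔtʃ].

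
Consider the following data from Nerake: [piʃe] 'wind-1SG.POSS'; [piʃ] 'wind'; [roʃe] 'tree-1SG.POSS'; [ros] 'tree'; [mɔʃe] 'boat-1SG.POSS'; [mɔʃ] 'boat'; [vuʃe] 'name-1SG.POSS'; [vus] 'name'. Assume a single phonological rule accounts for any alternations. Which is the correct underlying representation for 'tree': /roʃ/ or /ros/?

/ros/

In [roʃe] and [ros] the final segment of 'tree' alternates: [ʃ] ~ [s].
The stem 'wind' ([piʃe], [piʃ]) shows [ʃ] unchanged in both environments, so [ʃ] cannot be basic with [s] derived in isolation.
Therefore /s/ is basic and [ʃ] is derived by palatalization before a front vowel (/s/ becomes palato-alveolar [ʃ] before a front vowel).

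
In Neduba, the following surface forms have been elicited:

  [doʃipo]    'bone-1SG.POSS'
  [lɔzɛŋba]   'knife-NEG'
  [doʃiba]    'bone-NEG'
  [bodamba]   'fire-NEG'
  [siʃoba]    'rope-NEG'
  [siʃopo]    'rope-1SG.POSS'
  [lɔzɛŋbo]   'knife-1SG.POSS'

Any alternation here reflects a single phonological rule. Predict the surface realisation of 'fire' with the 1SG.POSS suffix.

The 1SG.POSS morpheme has two allomorphs, [-bo] and [-po].
The NEG suffix, which begins with [b], is invariant after every stem; so [b] is not altered by any rule here.
The 1SG.POSS suffix is therefore /-po/ underlyingly, with post-nasal voicing: voiceless stops become voiced after a nasal.
After 'fire', which ends in a nasal, the suffix surfaces as [-bo], giving [bodambo].

[bodambo]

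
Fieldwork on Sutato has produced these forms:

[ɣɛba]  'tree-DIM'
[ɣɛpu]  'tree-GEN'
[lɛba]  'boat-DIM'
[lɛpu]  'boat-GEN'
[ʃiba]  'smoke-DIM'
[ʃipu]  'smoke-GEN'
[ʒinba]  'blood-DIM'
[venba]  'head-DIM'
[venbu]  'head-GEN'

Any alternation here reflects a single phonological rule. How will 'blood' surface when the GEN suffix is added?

The GEN suffix surfaces as [-bu] and [-pu], depending on the final segment of the stem.
By contrast the DIM suffix keeps its initial [b] throughout — that segment must be underlying.
The GEN suffix is therefore /-pu/ underlyingly, with post-nasal voicing: voiceless stops become voiced after a nasal.
After 'blood', which ends in a nasal, the suffix surfaces as [-bu], giving [ʒinbu].

[ʒinbu]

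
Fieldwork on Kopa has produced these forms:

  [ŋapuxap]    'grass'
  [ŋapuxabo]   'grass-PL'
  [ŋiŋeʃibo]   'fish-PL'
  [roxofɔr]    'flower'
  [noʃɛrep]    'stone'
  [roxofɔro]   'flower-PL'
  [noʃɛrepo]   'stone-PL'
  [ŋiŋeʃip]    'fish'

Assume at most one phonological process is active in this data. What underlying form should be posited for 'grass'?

/ŋapuxab/

'grass' shows [p] ~ [b] at the end of the stem ([ŋapuxap] vs [ŋapuxabo]).
Compare 'stone', with invariant [p] in [noʃɛrep] and [noʃɛrepo]: an analysis with underlying /p/ and a rule producing [b] before the PL suffix would wrongly predict alternation here too.
The alternation reflects word-final obstruent devoicing: voiced obstruents become voiceless word-finally. /b/ is underlying.
The underlying form of 'grass' is therefore /ŋapuxab/.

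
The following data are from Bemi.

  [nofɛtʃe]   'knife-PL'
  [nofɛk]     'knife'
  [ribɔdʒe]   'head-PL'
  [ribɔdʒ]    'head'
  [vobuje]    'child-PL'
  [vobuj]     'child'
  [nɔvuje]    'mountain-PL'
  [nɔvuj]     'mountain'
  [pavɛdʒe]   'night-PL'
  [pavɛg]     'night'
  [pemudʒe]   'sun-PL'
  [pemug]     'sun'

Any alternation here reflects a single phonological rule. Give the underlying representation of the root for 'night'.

The root 'night' surfaces as [pavɛdʒe] and [pavɛg], with a stem-final [dʒ] ~ [g] alternation.
Compare 'head', with invariant [dʒ] in [ribɔdʒe] and [ribɔdʒ]: an analysis with underlying /dʒ/ and a rule producing [g] in isolation would wrongly predict alternation here too.
So /g/ is underlying, and a rule of palatalization before a front vowel — /k/ and /g/ become palato-alveolar [tʃ] and [dʒ] before a front vowel — gives [dʒ].
So 'night' = /pavɛg/.

/pavɛg/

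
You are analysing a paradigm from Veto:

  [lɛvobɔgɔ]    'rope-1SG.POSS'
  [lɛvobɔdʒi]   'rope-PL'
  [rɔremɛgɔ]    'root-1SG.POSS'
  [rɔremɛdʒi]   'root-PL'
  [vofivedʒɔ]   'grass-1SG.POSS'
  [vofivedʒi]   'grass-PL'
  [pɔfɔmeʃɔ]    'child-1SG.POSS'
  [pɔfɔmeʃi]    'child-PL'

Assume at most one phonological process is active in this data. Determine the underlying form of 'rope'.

/lɛvobɔg/

'rope' shows [g] ~ [dʒ] at the end of the stem ([lɛvobɔgɔ] vs [lɛvobɔdʒi]).
If /dʒ/ were underlying and a rule turned it into [g] before the 1SG.POSS suffix, 'grass' would also alternate; but it has [dʒ] in both [vofivedʒɔ] and [vofivedʒi].
The underlying segment must be /g/; /g/ becomes palato-alveolar [dʒ] before a front vowel, yielding [dʒ] there.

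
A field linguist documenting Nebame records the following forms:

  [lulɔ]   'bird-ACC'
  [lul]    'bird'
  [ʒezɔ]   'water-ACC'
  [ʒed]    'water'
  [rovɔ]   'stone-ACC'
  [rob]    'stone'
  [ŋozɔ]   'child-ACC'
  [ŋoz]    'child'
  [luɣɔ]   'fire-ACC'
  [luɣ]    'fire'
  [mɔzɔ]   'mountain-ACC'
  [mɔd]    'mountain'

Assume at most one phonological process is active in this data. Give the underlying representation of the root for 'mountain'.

/mɔd/

In [mɔzɔ] and [mɔd] the final segment of 'mountain' alternates: [z] ~ [d].
But 'child' keeps [z] in both environments ([ŋozɔ], [ŋoz]), so there is no rule changing /z/ to [d] in isolation.
The underlying segment must be /d/; voiced stops become fricatives between vowels, yielding [z] there.
Hence 'mountain' is /mɔd/ underlyingly.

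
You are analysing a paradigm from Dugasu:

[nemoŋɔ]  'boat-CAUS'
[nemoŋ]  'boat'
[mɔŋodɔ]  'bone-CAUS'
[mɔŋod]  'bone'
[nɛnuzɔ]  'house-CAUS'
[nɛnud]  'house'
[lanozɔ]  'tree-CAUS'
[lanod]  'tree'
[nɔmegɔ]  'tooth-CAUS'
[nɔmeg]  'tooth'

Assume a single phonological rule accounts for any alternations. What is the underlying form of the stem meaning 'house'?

/nɛnuz/

The stem for 'house' ends in [z] in [nɛnuzɔ] but [d] in [nɛnud].
The stem 'bone' ([mɔŋodɔ], [mɔŋod]) shows [d] unchanged in both environments, so [d] cannot be basic with [z] derived before the CAUS suffix.
Therefore /z/ is basic and [d] is derived by word-final hardening (voiced fricatives become stops word-finally).
The underlying form of 'house' is therefore /nɛnuz/.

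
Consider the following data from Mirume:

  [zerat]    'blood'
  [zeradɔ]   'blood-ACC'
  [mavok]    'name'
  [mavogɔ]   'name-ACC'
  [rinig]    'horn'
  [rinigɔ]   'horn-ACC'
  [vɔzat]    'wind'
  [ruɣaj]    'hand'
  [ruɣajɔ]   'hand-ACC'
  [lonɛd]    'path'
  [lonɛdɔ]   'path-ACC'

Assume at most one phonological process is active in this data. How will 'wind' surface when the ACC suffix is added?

[vɔzadɔ]

The root 'blood' surfaces as [zerat] and [zeradɔ], with a stem-final [t] ~ [d] alternation.
Compare 'path', with invariant [d] in [lonɛd] and [lonɛdɔ]: an analysis with underlying /d/ and a rule producing [t] in isolation would wrongly predict alternation here too.
Therefore /t/ is basic and [d] is derived by intervocalic voicing (voiceless stops become voiced between vowels).
From [vɔzat] the stem 'wind' is /vɔzat/; between vowels this yields [vɔzadɔ].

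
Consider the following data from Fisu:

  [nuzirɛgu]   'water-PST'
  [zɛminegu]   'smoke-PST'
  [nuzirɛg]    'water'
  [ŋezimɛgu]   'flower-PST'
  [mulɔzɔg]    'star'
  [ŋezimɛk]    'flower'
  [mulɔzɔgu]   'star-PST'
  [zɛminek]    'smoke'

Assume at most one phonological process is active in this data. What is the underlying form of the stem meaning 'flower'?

/ŋezimɛk/

The root 'flower' surfaces as [ŋezimɛk] and [ŋezimɛgu], with a stem-final [k] ~ [g] alternation.
But 'water' keeps [g] in both environments ([nuzirɛg], [nuzirɛgu]), so there is no rule changing /g/ to [k] in isolation.
The underlying segment must be /k/; voiceless stops become voiced between vowels, yielding [g] there.
So 'flower' = /ŋezimɛk/.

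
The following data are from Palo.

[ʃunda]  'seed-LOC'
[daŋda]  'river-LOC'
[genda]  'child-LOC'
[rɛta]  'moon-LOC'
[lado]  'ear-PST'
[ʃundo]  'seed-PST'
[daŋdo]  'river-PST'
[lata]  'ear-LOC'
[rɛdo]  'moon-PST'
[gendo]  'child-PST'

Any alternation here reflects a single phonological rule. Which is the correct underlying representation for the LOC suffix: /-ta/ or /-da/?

/-ta/

The LOC morpheme has two allomorphs, [-da] and [-ta].
The PST suffix, which begins with [d], is invariant after every stem; so [d] is not altered by any rule here.
So the underlying form is /-ta/, and voiceless stops become voiced after a nasal.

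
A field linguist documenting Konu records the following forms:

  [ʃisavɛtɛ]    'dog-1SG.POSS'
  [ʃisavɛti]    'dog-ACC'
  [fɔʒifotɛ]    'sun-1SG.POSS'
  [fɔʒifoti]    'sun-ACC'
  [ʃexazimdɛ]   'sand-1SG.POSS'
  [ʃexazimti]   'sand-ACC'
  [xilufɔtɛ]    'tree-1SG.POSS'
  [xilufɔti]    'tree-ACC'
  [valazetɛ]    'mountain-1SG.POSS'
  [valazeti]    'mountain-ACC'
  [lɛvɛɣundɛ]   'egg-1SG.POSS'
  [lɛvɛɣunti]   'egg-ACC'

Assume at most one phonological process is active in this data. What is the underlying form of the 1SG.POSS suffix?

The 1SG.POSS suffix surfaces as [-dɛ] and [-tɛ], depending on the final segment of the stem.
By contrast the ACC suffix keeps its initial [t] throughout — that segment must be underlying.
The 1SG.POSS suffix is therefore /-dɛ/ underlyingly, with post-vocalic devoicing: voiced stops become voiceless after a vowel.

/-dɛ/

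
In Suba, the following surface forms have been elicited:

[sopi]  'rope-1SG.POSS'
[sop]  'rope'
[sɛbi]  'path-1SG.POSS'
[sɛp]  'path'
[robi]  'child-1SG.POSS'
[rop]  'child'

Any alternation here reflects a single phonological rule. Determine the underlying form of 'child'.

/rob/

'child' shows [b] ~ [p] at the end of the stem ([robi] vs [rop]).
But 'rope' keeps [p] in both environments ([sopi], [sop]), so there is no rule changing /p/ to [b] before the 1SG.POSS suffix.
The alternation reflects word-final obstruent devoicing: voiced obstruents become voiceless word-finally. /b/ is underlying.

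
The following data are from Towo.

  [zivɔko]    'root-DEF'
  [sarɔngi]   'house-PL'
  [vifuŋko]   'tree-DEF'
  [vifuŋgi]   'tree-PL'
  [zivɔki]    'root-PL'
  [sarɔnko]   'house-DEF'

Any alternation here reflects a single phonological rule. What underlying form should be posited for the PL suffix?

The PL morpheme has two allomorphs, [-gi] and [-ki].
By contrast the DEF suffix keeps its initial [k] throughout — that segment must be underlying.
So the underlying form is /-gi/, and voiced stops become voiceless after a vowel.

/-gi/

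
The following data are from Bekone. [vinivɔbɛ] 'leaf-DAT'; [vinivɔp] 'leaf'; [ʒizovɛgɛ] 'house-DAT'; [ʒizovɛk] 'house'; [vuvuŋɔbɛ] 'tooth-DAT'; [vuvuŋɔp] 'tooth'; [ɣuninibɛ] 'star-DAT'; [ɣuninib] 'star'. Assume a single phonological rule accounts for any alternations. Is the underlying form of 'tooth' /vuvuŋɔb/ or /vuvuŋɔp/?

/vuvuŋɔp/

'tooth' shows [b] ~ [p] at the end of the stem ([vuvuŋɔbɛ] vs [vuvuŋɔp]).
But 'star' keeps [b] in both environments ([ɣuninibɛ], [ɣuninib]), so there is no rule changing /b/ to [p] in isolation.
The underlying segment must be /p/; voiceless stops become voiced between vowels, yielding [b] there.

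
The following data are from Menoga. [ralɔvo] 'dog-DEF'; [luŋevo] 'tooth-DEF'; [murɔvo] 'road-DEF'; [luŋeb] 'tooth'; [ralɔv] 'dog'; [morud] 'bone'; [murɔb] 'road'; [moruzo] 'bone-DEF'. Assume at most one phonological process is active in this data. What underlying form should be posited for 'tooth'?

/luŋeb/

In [luŋeb] and [luŋevo] the final segment of 'tooth' alternates: [b] ~ [v].
If /v/ were underlying and a rule turned it into [b] in isolation, 'dog' would also alternate; but it has [v] in both [ralɔv] and [ralɔvo].
Therefore /b/ is basic and [v] is derived by intervocalic spirantization (voiced stops become fricatives between vowels).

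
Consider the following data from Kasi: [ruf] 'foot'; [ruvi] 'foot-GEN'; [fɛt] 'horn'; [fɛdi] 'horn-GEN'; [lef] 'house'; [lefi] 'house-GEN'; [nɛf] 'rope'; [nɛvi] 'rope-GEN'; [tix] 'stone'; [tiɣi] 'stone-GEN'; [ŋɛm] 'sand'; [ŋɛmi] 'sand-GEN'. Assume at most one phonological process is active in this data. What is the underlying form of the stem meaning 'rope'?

'rope' shows [f] ~ [v] at the end of the stem ([nɛf] vs [nɛvi]).
Compare 'house', with invariant [f] in [lef] and [lefi]: an analysis with underlying /f/ and a rule producing [v] before the GEN suffix would wrongly predict alternation here too.
So /v/ is underlying, and a rule of word-final obstruent devoicing — voiced obstruents become voiceless word-finally — gives [f].

/nɛv/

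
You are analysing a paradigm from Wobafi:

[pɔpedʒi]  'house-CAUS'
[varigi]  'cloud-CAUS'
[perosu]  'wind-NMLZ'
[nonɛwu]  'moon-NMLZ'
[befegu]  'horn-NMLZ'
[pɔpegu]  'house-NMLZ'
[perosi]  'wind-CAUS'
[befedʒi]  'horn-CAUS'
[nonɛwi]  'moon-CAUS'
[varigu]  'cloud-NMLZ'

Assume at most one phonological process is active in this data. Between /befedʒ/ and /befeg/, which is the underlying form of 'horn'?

/befedʒ/

In [befedʒi] and [befegu] the final segment of 'horn' alternates: [dʒ] ~ [g].
But 'cloud' keeps [g] in both environments ([varigi], [varigu]), so there is no rule changing /g/ to [dʒ] before the CAUS suffix.
The alternation reflects depalatalization: palato-alveolar /dʒ/ becomes [g] when no front vowel follows. /dʒ/ is underlying.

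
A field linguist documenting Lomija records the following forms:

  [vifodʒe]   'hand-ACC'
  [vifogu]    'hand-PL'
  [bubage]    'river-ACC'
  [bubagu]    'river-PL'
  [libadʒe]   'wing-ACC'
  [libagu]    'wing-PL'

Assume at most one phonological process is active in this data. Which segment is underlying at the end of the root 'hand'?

'hand' shows [dʒ] ~ [g] at the end of the stem ([vifodʒe] vs [vifogu]).
The stem 'river' ([bubage], [bubagu]) shows [g] unchanged in both environments, so [g] cannot be basic with [dʒ] derived before the ACC suffix.
The underlying segment must be /dʒ/; palato-alveolar /dʒ/ becomes [g] when no front vowel follows, yielding [g] there.

/dʒ/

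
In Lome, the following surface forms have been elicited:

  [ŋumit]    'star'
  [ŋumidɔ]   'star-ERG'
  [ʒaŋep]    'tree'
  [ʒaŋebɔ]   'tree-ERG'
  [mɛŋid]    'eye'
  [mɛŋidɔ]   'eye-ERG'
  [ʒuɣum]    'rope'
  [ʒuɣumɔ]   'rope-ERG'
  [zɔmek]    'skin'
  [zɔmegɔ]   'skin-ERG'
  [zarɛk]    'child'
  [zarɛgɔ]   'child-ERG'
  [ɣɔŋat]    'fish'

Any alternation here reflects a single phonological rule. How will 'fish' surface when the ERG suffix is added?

[ɣɔŋadɔ]

The root 'star' surfaces as [ŋumit] and [ŋumidɔ], with a stem-final [t] ~ [d] alternation.
But 'eye' keeps [d] in both environments ([mɛŋid], [mɛŋidɔ]), so there is no rule changing /d/ to [t] in isolation.
The alternation reflects intervocalic voicing: voiceless stops become voiced between vowels. /t/ is underlying.
From [ɣɔŋat] the stem 'fish' is /ɣɔŋat/; between vowels this yields [ɣɔŋadɔ].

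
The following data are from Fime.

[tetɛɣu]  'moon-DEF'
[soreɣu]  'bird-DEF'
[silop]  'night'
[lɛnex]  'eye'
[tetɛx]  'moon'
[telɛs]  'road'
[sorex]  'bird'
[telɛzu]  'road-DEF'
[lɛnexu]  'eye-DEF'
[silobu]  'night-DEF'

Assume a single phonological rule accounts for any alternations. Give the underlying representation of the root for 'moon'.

/tetɛɣ/

In [tetɛɣu] and [tetɛx] the final segment of 'moon' alternates: [ɣ] ~ [x].
If /x/ were underlying and a rule turned it into [ɣ] before the DEF suffix, 'eye' would also alternate; but it has [x] in both [lɛnexu] and [lɛnex].
The alternation reflects word-final obstruent devoicing: voiced obstruents become voiceless word-finally. /ɣ/ is underlying.
Hence 'moon' is /tetɛɣ/ underlyingly.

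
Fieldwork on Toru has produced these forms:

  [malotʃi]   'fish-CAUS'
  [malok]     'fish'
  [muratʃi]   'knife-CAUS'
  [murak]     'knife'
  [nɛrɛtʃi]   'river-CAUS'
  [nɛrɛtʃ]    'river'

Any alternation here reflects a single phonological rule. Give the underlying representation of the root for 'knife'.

/murak/

The stem for 'knife' ends in [tʃ] in [muratʃi] but [k] in [murak].
But 'river' keeps [tʃ] in both environments ([nɛrɛtʃi], [nɛrɛtʃ]), so there is no rule changing /tʃ/ to [k] in isolation.
Therefore /k/ is basic and [tʃ] is derived by palatalization before a front vowel (/k/ becomes palato-alveolar [tʃ] before a front vowel).
So 'knife' = /murak/.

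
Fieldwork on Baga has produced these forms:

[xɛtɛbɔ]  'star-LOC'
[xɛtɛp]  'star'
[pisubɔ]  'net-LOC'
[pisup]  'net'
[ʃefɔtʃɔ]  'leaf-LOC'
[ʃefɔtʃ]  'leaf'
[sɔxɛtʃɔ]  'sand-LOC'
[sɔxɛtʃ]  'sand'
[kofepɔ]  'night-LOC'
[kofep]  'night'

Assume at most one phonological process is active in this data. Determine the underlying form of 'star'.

/xɛtɛb/

'star' shows [b] ~ [p] at the end of the stem ([xɛtɛbɔ] vs [xɛtɛp]).
If /p/ were underlying and a rule turned it into [b] before the LOC suffix, 'night' would also alternate; but it has [p] in both [kofepɔ] and [kofep].
The alternation reflects word-final obstruent devoicing: voiced obstruents become voiceless word-finally. /b/ is underlying.
The underlying form of 'star' is therefore /xɛtɛb/.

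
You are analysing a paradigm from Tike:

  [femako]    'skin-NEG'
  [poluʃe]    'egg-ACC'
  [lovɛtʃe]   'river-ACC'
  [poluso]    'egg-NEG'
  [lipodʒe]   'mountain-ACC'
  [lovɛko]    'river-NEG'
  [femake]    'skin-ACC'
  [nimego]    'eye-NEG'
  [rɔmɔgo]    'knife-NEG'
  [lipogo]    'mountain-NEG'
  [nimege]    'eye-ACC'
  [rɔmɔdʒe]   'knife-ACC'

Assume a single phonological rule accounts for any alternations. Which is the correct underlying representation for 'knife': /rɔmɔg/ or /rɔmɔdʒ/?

/rɔmɔdʒ/

'knife' shows [g] ~ [dʒ] at the end of the stem ([rɔmɔgo] vs [rɔmɔdʒe]).
If /g/ were underlying and a rule turned it into [dʒ] before the ACC suffix, 'eye' would also alternate; but it has [g] in both [nimego] and [nimege].
Therefore /dʒ/ is basic and [g] is derived by depalatalization (palato-alveolar /tʃ/, /dʒ/ and /ʃ/ become [k], [g] and [s] when no front vowel follows).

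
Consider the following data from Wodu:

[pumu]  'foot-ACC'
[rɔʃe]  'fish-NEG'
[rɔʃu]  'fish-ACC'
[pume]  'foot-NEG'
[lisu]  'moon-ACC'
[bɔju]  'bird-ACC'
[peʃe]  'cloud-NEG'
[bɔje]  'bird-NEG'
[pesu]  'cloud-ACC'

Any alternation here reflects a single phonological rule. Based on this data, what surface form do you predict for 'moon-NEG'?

[liʃe]

The root 'cloud' surfaces as [peʃe] and [pesu], with a stem-final [ʃ] ~ [s] alternation.
Compare 'fish', with invariant [ʃ] in [rɔʃe] and [rɔʃu]: an analysis with underlying /ʃ/ and a rule producing [s] before the ACC suffix would wrongly predict alternation here too.
The underlying segment must be /s/; /s/ becomes palato-alveolar [ʃ] before a front vowel, yielding [ʃ] there.
The one attested form of 'moon', [lisu], shows underlying /lis/. Applying the same rule before a front vowel gives [liʃe].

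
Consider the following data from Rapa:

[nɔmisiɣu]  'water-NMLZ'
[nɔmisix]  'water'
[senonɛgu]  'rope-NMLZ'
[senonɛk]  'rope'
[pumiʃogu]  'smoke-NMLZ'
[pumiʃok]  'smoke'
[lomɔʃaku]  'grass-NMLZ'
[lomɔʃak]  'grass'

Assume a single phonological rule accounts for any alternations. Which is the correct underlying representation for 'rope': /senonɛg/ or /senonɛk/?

'rope' shows [g] ~ [k] at the end of the stem ([senonɛgu] vs [senonɛk]).
The stem 'grass' ([lomɔʃaku], [lomɔʃak]) shows [k] unchanged in both environments, so [k] cannot be basic with [g] derived before the NMLZ suffix.
The alternation reflects word-final obstruent devoicing: voiced obstruents become voiceless word-finally. /g/ is underlying.

/senonɛg/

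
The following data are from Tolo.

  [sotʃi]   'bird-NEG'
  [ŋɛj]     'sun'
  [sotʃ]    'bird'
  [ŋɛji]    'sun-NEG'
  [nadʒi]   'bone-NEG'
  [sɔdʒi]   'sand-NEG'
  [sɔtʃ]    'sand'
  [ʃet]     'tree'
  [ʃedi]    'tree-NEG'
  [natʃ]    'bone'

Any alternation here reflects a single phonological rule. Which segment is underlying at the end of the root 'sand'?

/dʒ/

In [sɔtʃ] and [sɔdʒi] the final segment of 'sand' alternates: [tʃ] ~ [dʒ].
Compare 'bird', with invariant [tʃ] in [sotʃ] and [sotʃi]: an analysis with underlying /tʃ/ and a rule producing [dʒ] before the NEG suffix would wrongly predict alternation here too.
Therefore /dʒ/ is basic and [tʃ] is derived by word-final obstruent devoicing (voiced obstruents become voiceless word-finally).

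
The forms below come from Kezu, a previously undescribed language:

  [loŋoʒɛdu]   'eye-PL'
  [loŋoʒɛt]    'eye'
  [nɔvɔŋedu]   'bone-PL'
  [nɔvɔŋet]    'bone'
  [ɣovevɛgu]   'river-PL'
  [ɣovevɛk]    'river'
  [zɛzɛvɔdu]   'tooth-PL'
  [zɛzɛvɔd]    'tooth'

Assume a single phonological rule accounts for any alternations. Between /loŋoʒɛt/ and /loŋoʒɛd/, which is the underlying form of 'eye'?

In [loŋoʒɛdu] and [loŋoʒɛt] the final segment of 'eye' alternates: [d] ~ [t].
But 'tooth' keeps [d] in both environments ([zɛzɛvɔdu], [zɛzɛvɔd]), so there is no rule changing /d/ to [t] in isolation.
Therefore /t/ is basic and [d] is derived by intervocalic voicing (voiceless stops become voiced between vowels).

/loŋoʒɛt/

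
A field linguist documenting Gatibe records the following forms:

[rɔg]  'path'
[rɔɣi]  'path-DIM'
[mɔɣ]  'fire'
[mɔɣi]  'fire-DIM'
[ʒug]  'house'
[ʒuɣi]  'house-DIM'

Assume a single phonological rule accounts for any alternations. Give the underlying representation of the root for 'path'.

/rɔg/

In [rɔg] and [rɔɣi] the final segment of 'path' alternates: [g] ~ [ɣ].
Compare 'fire', with invariant [ɣ] in [mɔɣ] and [mɔɣi]: an analysis with underlying /ɣ/ and a rule producing [g] in isolation would wrongly predict alternation here too.
The alternation reflects intervocalic spirantization: voiced stops become fricatives between vowels. /g/ is underlying.
So 'path' = /rɔg/.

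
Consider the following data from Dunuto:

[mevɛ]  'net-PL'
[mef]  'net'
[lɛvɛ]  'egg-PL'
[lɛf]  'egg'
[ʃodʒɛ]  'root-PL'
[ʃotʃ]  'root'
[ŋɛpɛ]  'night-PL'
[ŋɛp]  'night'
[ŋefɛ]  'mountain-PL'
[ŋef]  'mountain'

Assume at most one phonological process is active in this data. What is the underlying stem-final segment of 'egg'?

/v/

The stem for 'egg' ends in [v] in [lɛvɛ] but [f] in [lɛf].
Compare 'mountain', with invariant [f] in [ŋefɛ] and [ŋef]: an analysis with underlying /f/ and a rule producing [v] before the PL suffix would wrongly predict alternation here too.
The alternation reflects word-final obstruent devoicing: voiced obstruents become voiceless word-finally. /v/ is underlying.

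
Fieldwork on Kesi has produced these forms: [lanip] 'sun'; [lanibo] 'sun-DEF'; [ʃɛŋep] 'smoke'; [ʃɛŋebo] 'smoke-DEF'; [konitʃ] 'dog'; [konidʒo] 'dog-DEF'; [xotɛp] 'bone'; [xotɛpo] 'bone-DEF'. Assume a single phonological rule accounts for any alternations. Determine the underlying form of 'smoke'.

'smoke' shows [p] ~ [b] at the end of the stem ([ʃɛŋep] vs [ʃɛŋebo]).
If /p/ were underlying and a rule turned it into [b] before the DEF suffix, 'bone' would also alternate; but it has [p] in both [xotɛp] and [xotɛpo].
Therefore /b/ is basic and [p] is derived by word-final obstruent devoicing (voiced obstruents become voiceless word-finally).

/ʃɛŋeb/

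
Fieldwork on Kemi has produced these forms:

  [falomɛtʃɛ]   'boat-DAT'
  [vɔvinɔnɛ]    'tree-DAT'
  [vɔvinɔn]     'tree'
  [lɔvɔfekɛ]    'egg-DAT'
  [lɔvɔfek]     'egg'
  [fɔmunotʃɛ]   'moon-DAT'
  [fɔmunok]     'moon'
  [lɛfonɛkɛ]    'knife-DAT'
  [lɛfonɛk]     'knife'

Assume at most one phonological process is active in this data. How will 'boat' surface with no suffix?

'moon' shows [tʃ] ~ [k] at the end of the stem ([fɔmunotʃɛ] vs [fɔmunok]).
If /k/ were underlying and a rule turned it into [tʃ] before the DAT suffix, 'knife' would also alternate; but it has [k] in both [lɛfonɛkɛ] and [lɛfonɛk].
So /tʃ/ is underlying, and a rule of depalatalization — palato-alveolar /tʃ/ becomes [k] when no front vowel follows — gives [k].
The one attested form of 'boat', [falomɛtʃɛ], shows underlying /falomɛtʃ/. Applying the same rule when no front vowel follows gives [falomɛk].

[falomɛk]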